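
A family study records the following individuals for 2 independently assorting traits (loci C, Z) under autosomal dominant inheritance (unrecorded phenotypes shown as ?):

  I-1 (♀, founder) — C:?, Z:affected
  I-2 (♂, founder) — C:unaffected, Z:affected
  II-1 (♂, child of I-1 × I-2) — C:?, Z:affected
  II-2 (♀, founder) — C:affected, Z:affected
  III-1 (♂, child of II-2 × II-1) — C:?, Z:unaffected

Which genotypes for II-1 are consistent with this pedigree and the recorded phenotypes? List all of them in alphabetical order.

C/I-1 ? ·: cc|Cc|CC
C/I-2 un ·: cc
C/II-1 ? I-1×I-2: cc|Cc
C/II-2 aff ·: Cc|CC
C/III-1 ? II-2×II-1: cc|Cc|CC
⇒ C over [I-1,I-2,II-1,II-2,III-1]: 16 consistent
Z/I-1 aff ·: Zz|ZZ
Z/I-2 aff ·: Zz|ZZ
Z/II-1 aff I-1×I-2: Zz
Z/II-2 aff ·: Zz
Z/III-1 un II-2×II-1: zz
⇒ Z over [I-1,I-2,II-1,II-2,III-1]: 3 consistent

II-1 ∈ {Cc Zz, cc Zz}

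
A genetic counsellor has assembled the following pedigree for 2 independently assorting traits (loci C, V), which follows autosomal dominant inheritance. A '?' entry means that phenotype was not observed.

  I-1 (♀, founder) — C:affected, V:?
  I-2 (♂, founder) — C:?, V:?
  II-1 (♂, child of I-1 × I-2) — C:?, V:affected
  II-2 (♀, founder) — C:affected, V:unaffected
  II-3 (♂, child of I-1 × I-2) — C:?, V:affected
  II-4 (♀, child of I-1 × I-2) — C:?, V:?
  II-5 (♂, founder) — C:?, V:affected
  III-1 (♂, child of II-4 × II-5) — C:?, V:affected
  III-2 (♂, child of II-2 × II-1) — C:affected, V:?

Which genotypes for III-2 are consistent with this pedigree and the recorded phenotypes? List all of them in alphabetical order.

III-2 ∈ {CC Vv, CC vv, Cc Vv, Cc vv}

C/I-1 aff ·: Cc|CC
C/I-2 ? ·: cc|Cc|CC
C/II-1 ? I-1×I-2: cc|Cc|CC
C/II-2 aff ·: Cc|CC
C/II-3 ? I-1×I-2: cc|Cc|CC
C/II-4 ? I-1×I-2: cc|Cc|CC
C/II-5 ? ·: cc|Cc|CC
C/III-1 ? II-4×II-5: cc|Cc|CC
C/III-2 aff II-2×II-1: Cc|CC
⇒ C over [I-1,I-2,II-1,II-2,II-3,II-4,II-5,III-1,III-2]: 885 consistent
V/I-1 ? ·: vv|Vv|VV
V/I-2 ? ·: vv|Vv|VV
V/II-1 aff I-1×I-2: Vv|VV
V/II-2 un ·: vv
V/II-3 aff I-1×I-2: Vv|VV
V/II-4 ? I-1×I-2: vv|Vv|VV
V/II-5 aff ·: Vv|VV
V/III-1 aff II-4×II-5: Vv|VV
V/III-2 ? II-2×II-1: vv|Vv
⇒ V over [I-1,I-2,II-1,II-2,II-3,II-4,II-5,III-1,III-2]: 181 consistent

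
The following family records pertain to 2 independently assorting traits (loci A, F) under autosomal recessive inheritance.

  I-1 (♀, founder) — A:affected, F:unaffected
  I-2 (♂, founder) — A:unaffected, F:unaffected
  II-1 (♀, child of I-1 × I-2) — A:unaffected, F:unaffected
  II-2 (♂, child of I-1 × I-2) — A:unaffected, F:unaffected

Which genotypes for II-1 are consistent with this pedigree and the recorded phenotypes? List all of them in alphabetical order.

II-1 ∈ {Aa FF, Aa Ff}

A/I-1 aff ·: aa
A/I-2 un ·: AA|Aa
A/II-1 un I-1×I-2: Aa
A/II-2 un I-1×I-2: Aa
⇒ A over [I-1,I-2,II-1,II-2]: 2 consistent
F/I-1 un ·: FF|Ff
F/I-2 un ·: FF|Ff
F/II-1 un I-1×I-2: FF|Ff
F/II-2 un I-1×I-2: FF|Ff
⇒ F over [I-1,I-2,II-1,II-2]: 13 consistent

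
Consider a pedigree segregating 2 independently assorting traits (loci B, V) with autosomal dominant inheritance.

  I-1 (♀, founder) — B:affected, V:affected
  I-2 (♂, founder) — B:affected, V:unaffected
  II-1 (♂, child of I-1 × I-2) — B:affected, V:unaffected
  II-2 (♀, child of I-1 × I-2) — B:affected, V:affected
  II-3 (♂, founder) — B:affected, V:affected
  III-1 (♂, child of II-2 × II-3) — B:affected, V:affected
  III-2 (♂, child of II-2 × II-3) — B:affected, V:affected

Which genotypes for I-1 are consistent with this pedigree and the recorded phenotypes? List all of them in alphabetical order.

I-1 ∈ {BB Vv, Bb Vv}

B/I-1 aff ·: Bb|BB
B/I-2 aff ·: Bb|BB
B/II-1 aff I-1×I-2: Bb|BB
B/II-2 aff I-1×I-2: Bb|BB
B/II-3 aff ·: Bb|BB
B/III-1 aff II-2×II-3: Bb|BB
B/III-2 aff II-2×II-3: Bb|BB
⇒ B over [I-1,I-2,II-1,II-2,II-3,III-1,III-2]: 83 consistent
V/I-1 aff ·: Vv
V/I-2 un ·: vv
V/II-1 un I-1×I-2: vv
V/II-2 aff I-1×I-2: Vv
V/II-3 aff ·: Vv|VV
V/III-1 aff II-2×II-3: Vv|VV
V/III-2 aff II-2×II-3: Vv|VV
⇒ V over [I-1,I-2,II-1,II-2,II-3,III-1,III-2]: 8 consistent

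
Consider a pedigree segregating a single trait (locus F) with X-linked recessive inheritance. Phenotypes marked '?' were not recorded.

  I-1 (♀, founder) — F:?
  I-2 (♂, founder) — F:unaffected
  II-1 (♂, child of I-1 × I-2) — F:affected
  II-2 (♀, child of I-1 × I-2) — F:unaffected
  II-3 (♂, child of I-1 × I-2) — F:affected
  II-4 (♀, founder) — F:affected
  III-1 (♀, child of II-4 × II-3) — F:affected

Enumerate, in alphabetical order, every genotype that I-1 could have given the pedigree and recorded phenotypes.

F/I-1 ? ·: X^FX^f|X^fX^f
F/I-2 un ·: X^FY
F/II-1 aff I-1×I-2: X^fY
F/II-2 un I-1×I-2: X^FX^F|X^FX^f
F/II-3 aff I-1×I-2: X^fY
F/II-4 aff ·: X^fX^f
F/III-1 aff II-4×II-3: X^fX^f
⇒ F over [I-1,I-2,II-1,II-2,II-3,II-4,III-1]: 3 consistent

I-1 ∈ {X^FX^f, X^fX^f}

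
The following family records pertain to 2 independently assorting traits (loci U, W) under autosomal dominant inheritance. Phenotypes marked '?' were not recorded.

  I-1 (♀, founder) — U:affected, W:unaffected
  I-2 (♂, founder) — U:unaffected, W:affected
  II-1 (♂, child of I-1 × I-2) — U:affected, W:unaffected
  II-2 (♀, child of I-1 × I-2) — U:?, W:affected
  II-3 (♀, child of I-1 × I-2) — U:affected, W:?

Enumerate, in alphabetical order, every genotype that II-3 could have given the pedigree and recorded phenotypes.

U/I-1 aff ·: Uu|UU
U/I-2 un ·: uu
U/II-1 aff I-1×I-2: Uu
U/II-2 ? I-1×I-2: uu|Uu
U/II-3 aff I-1×I-2: Uu
⇒ U over [I-1,I-2,II-1,II-2,II-3]: 3 consistent
W/I-1 un ·: ww
W/I-2 aff ·: Ww
W/II-1 un I-1×I-2: ww
W/II-2 aff I-1×I-2: Ww
W/II-3 ? I-1×I-2: ww|Ww
⇒ W over [I-1,I-2,II-1,II-2,II-3]: 2 consistent

II-3 ∈ {Uu Ww, Uu ww}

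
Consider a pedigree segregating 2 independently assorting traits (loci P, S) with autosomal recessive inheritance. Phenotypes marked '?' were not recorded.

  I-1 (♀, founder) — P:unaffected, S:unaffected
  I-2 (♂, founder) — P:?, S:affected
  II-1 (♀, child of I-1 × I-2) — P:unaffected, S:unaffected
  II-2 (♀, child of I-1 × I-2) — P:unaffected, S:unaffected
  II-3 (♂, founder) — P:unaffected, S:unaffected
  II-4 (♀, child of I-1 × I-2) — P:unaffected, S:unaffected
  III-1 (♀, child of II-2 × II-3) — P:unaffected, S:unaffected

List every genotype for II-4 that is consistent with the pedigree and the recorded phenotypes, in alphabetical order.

P/I-1 un ·: PP|Pp
P/I-2 ? ·: PP|Pp|pp
P/II-1 un I-1×I-2: PP|Pp
P/II-2 un I-1×I-2: PP|Pp
P/II-3 un ·: PP|Pp
P/II-4 un I-1×I-2: PP|Pp
P/III-1 un II-2×II-3: PP|Pp
⇒ P over [I-1,I-2,II-1,II-2,II-3,II-4,III-1]: 95 consistent
S/I-1 un ·: SS|Ss
S/I-2 aff ·: ss
S/II-1 un I-1×I-2: Ss
S/II-2 un I-1×I-2: Ss
S/II-3 un ·: SS|Ss
S/II-4 un I-1×I-2: Ss
S/III-1 un II-2×II-3: SS|Ss
⇒ S over [I-1,I-2,II-1,II-2,II-3,II-4,III-1]: 8 consistent

II-4 ∈ {PP Ss, Pp Ss}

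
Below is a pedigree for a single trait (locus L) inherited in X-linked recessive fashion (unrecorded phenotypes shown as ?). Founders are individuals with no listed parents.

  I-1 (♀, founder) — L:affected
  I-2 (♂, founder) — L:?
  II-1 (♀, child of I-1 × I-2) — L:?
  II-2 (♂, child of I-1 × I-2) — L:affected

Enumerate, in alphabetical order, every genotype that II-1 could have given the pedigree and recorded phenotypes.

L/I-1 aff ·: X^lX^l
L/I-2 ? ·: X^LY|X^lY
L/II-1 ? I-1×I-2: X^LX^l|X^lX^l
L/II-2 aff I-1×I-2: X^lY
⇒ L over [I-1,I-2,II-1,II-2]: 2 consistent

II-1 ∈ {X^LX^l, X^lX^l}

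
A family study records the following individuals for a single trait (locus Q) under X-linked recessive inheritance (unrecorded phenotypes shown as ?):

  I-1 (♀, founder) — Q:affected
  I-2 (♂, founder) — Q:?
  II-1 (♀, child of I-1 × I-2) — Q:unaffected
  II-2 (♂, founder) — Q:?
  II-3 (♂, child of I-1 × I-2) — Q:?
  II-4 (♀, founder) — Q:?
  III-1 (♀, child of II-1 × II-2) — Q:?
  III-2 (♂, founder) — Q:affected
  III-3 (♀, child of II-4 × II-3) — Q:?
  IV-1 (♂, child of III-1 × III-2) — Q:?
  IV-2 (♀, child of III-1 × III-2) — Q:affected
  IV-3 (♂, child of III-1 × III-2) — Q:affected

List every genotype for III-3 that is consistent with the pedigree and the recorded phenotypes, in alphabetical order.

Q/I-1 aff ·: X^qX^q
Q/I-2 ? ·: X^QY
Q/II-1 un I-1×I-2: X^QX^q
Q/II-2 ? ·: X^QY|X^qY
Q/II-3 ? I-1×I-2: X^qY
Q/II-4 ? ·: X^QX^Q|X^QX^q|X^qX^q
Q/III-1 ? II-1×II-2: X^QX^q|X^qX^q
Q/III-2 aff ·: X^qY
Q/III-3 ? II-4×II-3: X^QX^q|X^qX^q
Q/IV-1 ? III-1×III-2: X^QY|X^qY
Q/IV-2 aff III-1×III-2: X^qX^q
Q/IV-3 aff III-1×III-2: X^qY
⇒ Q over [I-1,I-2,II-1,II-2,II-3,II-4,III-1,III-2,III-3,IV-1,IV-2,IV-3]: 20 consistent

III-3 ∈ {X^QX^q, X^qX^q}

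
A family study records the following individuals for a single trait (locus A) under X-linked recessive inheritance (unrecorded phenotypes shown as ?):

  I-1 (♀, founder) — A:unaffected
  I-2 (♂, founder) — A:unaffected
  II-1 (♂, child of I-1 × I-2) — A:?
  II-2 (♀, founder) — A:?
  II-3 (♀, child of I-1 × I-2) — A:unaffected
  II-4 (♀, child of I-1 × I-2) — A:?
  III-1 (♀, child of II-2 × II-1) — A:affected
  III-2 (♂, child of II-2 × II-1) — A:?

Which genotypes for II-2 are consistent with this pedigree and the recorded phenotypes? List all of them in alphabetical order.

II-2 ∈ {X^AX^a, X^aX^a}

A/I-1 un ·: X^AX^a
A/I-2 un ·: X^AY
A/II-1 ? I-1×I-2: X^aY
A/II-2 ? ·: X^AX^a|X^aX^a
A/II-3 un I-1×I-2: X^AX^A|X^AX^a
A/II-4 ? I-1×I-2: X^AX^A|X^AX^a
A/III-1 aff II-2×II-1: X^aX^a
A/III-2 ? II-2×II-1: X^AY|X^aY
⇒ A over [I-1,I-2,II-1,II-2,II-3,II-4,III-1,III-2]: 12 consistent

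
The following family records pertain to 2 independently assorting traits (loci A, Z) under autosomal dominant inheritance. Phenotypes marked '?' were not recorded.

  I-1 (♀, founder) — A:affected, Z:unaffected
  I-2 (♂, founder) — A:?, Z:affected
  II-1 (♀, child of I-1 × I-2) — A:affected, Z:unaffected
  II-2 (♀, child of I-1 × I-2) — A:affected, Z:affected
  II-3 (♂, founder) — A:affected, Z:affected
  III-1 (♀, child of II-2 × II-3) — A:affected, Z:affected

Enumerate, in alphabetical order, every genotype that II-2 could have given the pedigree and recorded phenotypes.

II-2 ∈ {AA Zz, Aa Zz}

A/I-1 aff ·: Aa|AA
A/I-2 ? ·: aa|Aa|AA
A/II-1 aff I-1×I-2: Aa|AA
A/II-2 aff I-1×I-2: Aa|AA
A/II-3 aff ·: Aa|AA
A/III-1 aff II-2×II-3: Aa|AA
⇒ A over [I-1,I-2,II-1,II-2,II-3,III-1]: 53 consistent
Z/I-1 un ·: zz
Z/I-2 aff ·: Zz
Z/II-1 un I-1×I-2: zz
Z/II-2 aff I-1×I-2: Zz
Z/II-3 aff ·: Zz|ZZ
Z/III-1 aff II-2×II-3: Zz|ZZ
⇒ Z over [I-1,I-2,II-1,II-2,II-3,III-1]: 4 consistent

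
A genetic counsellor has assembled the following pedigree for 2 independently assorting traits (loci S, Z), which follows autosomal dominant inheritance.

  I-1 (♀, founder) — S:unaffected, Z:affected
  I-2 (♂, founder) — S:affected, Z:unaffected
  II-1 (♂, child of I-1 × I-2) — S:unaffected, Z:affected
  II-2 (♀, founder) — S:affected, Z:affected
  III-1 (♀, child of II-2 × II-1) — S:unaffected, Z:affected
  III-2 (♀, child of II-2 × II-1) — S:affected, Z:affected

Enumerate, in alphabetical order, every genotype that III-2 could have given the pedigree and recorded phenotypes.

III-2 ∈ {Ss ZZ, Ss Zz}

S/I-1 un ·: ss
S/I-2 aff ·: Ss
S/II-1 un I-1×I-2: ss
S/II-2 aff ·: Ss
S/III-1 un II-2×II-1: ss
S/III-2 aff II-2×II-1: Ss
⇒ S over [I-1,I-2,II-1,II-2,III-1,III-2]: 1 consistent
Z/I-1 aff ·: Zz|ZZ
Z/I-2 un ·: zz
Z/II-1 aff I-1×I-2: Zz
Z/II-2 aff ·: Zz|ZZ
Z/III-1 aff II-2×II-1: Zz|ZZ
Z/III-2 aff II-2×II-1: Zz|ZZ
⇒ Z over [I-1,I-2,II-1,II-2,III-1,III-2]: 16 consistent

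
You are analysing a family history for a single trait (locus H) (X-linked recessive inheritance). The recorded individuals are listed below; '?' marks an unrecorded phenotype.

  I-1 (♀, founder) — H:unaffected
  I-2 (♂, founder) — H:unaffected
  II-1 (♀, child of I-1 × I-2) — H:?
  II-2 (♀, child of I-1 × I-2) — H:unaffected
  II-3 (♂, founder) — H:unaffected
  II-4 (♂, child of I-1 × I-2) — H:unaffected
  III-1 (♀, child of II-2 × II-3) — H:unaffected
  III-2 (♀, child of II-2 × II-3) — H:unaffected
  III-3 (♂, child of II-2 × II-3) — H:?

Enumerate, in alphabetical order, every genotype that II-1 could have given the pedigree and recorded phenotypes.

II-1 ∈ {X^HX^H, X^HX^h}

H/I-1 un ·: X^HX^H|X^HX^h
H/I-2 un ·: X^HY
H/II-1 ? I-1×I-2: X^HX^H|X^HX^h
H/II-2 un I-1×I-2: X^HX^H|X^HX^h
H/II-3 un ·: X^HY
H/II-4 un I-1×I-2: X^HY
H/III-1 un II-2×II-3: X^HX^H|X^HX^h
H/III-2 un II-2×II-3: X^HX^H|X^HX^h
H/III-3 ? II-2×II-3: X^HY|X^hY
⇒ H over [I-1,I-2,II-1,II-2,II-3,II-4,III-1,III-2,III-3]: 19 consistent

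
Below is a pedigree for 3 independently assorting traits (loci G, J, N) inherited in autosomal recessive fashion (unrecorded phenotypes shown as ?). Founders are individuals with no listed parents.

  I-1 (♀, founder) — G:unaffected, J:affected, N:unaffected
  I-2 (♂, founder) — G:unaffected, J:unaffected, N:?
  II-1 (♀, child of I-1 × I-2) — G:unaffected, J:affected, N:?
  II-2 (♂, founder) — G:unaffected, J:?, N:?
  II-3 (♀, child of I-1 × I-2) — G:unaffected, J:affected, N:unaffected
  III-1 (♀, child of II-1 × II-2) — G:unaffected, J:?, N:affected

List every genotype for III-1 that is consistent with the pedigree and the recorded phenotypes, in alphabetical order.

III-1 ∈ {GG Jj nn, GG jj nn, Gg Jj nn, Gg jj nn}

G/I-1 un ·: GG|Gg
G/I-2 un ·: GG|Gg
G/II-1 un I-1×I-2: GG|Gg
G/II-2 un ·: GG|Gg
G/II-3 un I-1×I-2: GG|Gg
G/III-1 un II-1×II-2: GG|Gg
⇒ G over [I-1,I-2,II-1,II-2,II-3,III-1]: 45 consistent
J/I-1 aff ·: jj
J/I-2 un ·: Jj
J/II-1 aff I-1×I-2: jj
J/II-2 ? ·: JJ|Jj|jj
J/II-3 aff I-1×I-2: jj
J/III-1 ? II-1×II-2: Jj|jj
⇒ J over [I-1,I-2,II-1,II-2,II-3,III-1]: 4 consistent
N/I-1 un ·: NN|Nn
N/I-2 ? ·: NN|Nn|nn
N/II-1 ? I-1×I-2: Nn|nn
N/II-2 ? ·: Nn|nn
N/II-3 un I-1×I-2: NN|Nn
N/III-1 aff II-1×II-2: nn
⇒ N over [I-1,I-2,II-1,II-2,II-3,III-1]: 22 consistent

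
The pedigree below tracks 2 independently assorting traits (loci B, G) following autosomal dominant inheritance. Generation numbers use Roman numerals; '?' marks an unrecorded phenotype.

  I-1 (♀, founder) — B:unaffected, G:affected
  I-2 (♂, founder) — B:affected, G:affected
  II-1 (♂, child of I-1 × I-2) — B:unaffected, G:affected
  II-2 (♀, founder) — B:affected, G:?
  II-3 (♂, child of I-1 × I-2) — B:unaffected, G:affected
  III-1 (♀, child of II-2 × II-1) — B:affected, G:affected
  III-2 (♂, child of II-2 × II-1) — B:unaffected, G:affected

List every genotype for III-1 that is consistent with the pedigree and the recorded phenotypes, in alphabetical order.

III-1 ∈ {Bb GG, Bb Gg}

B/I-1 un ·: bb
B/I-2 aff ·: Bb
B/II-1 un I-1×I-2: bb
B/II-2 aff ·: Bb
B/II-3 un I-1×I-2: bb
B/III-1 aff II-2×II-1: Bb
B/III-2 un II-2×II-1: bb
⇒ B over [I-1,I-2,II-1,II-2,II-3,III-1,III-2]: 1 consistent
G/I-1 aff ·: Gg|GG
G/I-2 aff ·: Gg|GG
G/II-1 aff I-1×I-2: Gg|GG
G/II-2 ? ·: gg|Gg|GG
G/II-3 aff I-1×I-2: Gg|GG
G/III-1 aff II-2×II-1: Gg|GG
G/III-2 aff II-2×II-1: Gg|GG
⇒ G over [I-1,I-2,II-1,II-2,II-3,III-1,III-2]: 96 consistent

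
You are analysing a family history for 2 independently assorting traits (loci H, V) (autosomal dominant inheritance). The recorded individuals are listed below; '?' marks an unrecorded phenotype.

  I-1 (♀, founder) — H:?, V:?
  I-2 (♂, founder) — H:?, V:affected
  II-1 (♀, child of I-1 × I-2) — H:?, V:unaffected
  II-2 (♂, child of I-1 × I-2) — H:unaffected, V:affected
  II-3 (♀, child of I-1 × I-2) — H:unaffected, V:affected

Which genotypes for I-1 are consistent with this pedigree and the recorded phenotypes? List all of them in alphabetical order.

H/I-1 ? ·: hh|Hh
H/I-2 ? ·: hh|Hh
H/II-1 ? I-1×I-2: hh|Hh|HH
H/II-2 un I-1×I-2: hh
H/II-3 un I-1×I-2: hh
⇒ H over [I-1,I-2,II-1,II-2,II-3]: 8 consistent
V/I-1 ? ·: vv|Vv
V/I-2 aff ·: Vv
V/II-1 un I-1×I-2: vv
V/II-2 aff I-1×I-2: Vv|VV
V/II-3 aff I-1×I-2: Vv|VV
⇒ V over [I-1,I-2,II-1,II-2,II-3]: 5 consistent

I-1 ∈ {Hh Vv, Hh vv, hh Vv, hh vv}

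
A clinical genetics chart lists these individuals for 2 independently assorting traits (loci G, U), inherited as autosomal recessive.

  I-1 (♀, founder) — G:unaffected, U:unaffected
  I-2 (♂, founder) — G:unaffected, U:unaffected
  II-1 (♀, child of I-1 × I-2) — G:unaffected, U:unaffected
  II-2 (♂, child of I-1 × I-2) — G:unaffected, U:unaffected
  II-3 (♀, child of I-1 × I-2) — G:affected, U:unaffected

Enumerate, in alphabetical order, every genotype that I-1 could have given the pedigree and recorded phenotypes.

I-1 ∈ {Gg UU, Gg Uu}

G/I-1 un ·: Gg
G/I-2 un ·: Gg
G/II-1 un I-1×I-2: GG|Gg
G/II-2 un I-1×I-2: GG|Gg
G/II-3 aff I-1×I-2: gg
⇒ G over [I-1,I-2,II-1,II-2,II-3]: 4 consistent
U/I-1 un ·: UU|Uu
U/I-2 un ·: UU|Uu
U/II-1 un I-1×I-2: UU|Uu
U/II-2 un I-1×I-2: UU|Uu
U/II-3 un I-1×I-2: UU|Uu
⇒ U over [I-1,I-2,II-1,II-2,II-3]: 25 consistent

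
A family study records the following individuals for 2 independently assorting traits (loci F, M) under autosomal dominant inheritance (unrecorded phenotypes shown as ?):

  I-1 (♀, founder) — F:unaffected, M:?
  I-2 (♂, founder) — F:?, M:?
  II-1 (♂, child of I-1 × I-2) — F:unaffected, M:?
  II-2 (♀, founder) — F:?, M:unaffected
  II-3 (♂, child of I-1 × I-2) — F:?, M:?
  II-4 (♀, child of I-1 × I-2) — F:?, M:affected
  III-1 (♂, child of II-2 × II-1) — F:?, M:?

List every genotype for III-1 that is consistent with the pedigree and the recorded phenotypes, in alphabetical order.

F/I-1 un ·: ff
F/I-2 ? ·: ff|Ff
F/II-1 un I-1×I-2: ff
F/II-2 ? ·: ff|Ff|FF
F/II-3 ? I-1×I-2: ff|Ff
F/II-4 ? I-1×I-2: ff|Ff
F/III-1 ? II-2×II-1: ff|Ff
⇒ F over [I-1,I-2,II-1,II-2,II-3,II-4,III-1]: 20 consistent
M/I-1 ? ·: mm|Mm|MM
M/I-2 ? ·: mm|Mm|MM
M/II-1 ? I-1×I-2: mm|Mm|MM
M/II-2 un ·: mm
M/II-3 ? I-1×I-2: mm|Mm|MM
M/II-4 aff I-1×I-2: Mm|MM
M/III-1 ? II-2×II-1: mm|Mm
⇒ M over [I-1,I-2,II-1,II-2,II-3,II-4,III-1]: 65 consistent

III-1 ∈ {Ff Mm, Ff mm, ff Mm, ff mm}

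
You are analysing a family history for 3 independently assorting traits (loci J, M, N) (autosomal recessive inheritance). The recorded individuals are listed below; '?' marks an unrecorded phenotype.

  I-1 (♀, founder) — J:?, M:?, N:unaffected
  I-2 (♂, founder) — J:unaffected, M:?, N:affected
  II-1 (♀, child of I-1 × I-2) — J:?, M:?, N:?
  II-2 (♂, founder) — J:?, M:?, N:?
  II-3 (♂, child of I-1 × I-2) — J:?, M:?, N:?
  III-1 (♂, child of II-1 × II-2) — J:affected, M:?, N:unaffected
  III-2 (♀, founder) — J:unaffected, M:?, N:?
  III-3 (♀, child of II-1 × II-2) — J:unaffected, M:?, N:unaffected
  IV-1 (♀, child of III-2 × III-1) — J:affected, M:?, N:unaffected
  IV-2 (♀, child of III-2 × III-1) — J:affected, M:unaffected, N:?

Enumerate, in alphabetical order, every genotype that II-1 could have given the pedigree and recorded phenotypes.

J/I-1 ? ·: JJ|Jj|jj
J/I-2 un ·: JJ|Jj
J/II-1 ? I-1×I-2: Jj|jj
J/II-2 ? ·: Jj|jj
J/II-3 ? I-1×I-2: JJ|Jj|jj
J/III-1 aff II-1×II-2: jj
J/III-2 un ·: Jj
J/III-3 un II-1×II-2: JJ|Jj
J/IV-1 aff III-2×III-1: jj
J/IV-2 aff III-2×III-1: jj
⇒ J over [I-1,I-2,II-1,II-2,II-3,III-1,III-2,III-3,IV-1,IV-2]: 35 consistent
M/I-1 ? ·: MM|Mm|mm
M/I-2 ? ·: MM|Mm|mm
M/II-1 ? I-1×I-2: MM|Mm|mm
M/II-2 ? ·: MM|Mm|mm
M/II-3 ? I-1×I-2: MM|Mm|mm
M/III-1 ? II-1×II-2: MM|Mm|mm
M/III-2 ? ·: MM|Mm|mm
M/III-3 ? II-1×II-2: MM|Mm|mm
M/IV-1 ? III-2×III-1: MM|Mm|mm
M/IV-2 un III-2×III-1: MM|Mm
⇒ M over [I-1,I-2,II-1,II-2,II-3,III-1,III-2,III-3,IV-1,IV-2]: 2469 consistent
N/I-1 un ·: NN|Nn
N/I-2 aff ·: nn
N/II-1 ? I-1×I-2: Nn|nn
N/II-2 ? ·: NN|Nn|nn
N/II-3 ? I-1×I-2: Nn|nn
N/III-1 un II-1×II-2: NN|Nn
N/III-2 ? ·: NN|Nn|nn
N/III-3 un II-1×II-2: NN|Nn
N/IV-1 un III-2×III-1: NN|Nn
N/IV-2 ? III-2×III-1: NN|Nn|nn
⇒ N over [I-1,I-2,II-1,II-2,II-3,III-1,III-2,III-3,IV-1,IV-2]: 300 consistent

II-1 ∈ {Jj MM Nn, Jj MM nn, Jj Mm Nn, Jj Mm nn, Jj mm Nn, Jj mm nn, jj MM Nn, jj MM nn, jj Mm Nn, jj Mm nn, jj mm Nn, jj mm nn}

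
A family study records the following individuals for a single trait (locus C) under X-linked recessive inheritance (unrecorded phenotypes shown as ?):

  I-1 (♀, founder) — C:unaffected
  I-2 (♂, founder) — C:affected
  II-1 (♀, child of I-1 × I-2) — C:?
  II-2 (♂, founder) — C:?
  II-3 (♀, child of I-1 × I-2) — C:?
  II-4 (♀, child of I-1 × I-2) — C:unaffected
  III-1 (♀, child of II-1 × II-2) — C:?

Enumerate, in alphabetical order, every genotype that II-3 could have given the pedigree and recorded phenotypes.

II-3 ∈ {X^CX^c, X^cX^c}

C/I-1 un ·: X^CX^C|X^CX^c
C/I-2 aff ·: X^cY
C/II-1 ? I-1×I-2: X^CX^c|X^cX^c
C/II-2 ? ·: X^CY|X^cY
C/II-3 ? I-1×I-2: X^CX^c|X^cX^c
C/II-4 un I-1×I-2: X^CX^c
C/III-1 ? II-1×II-2: X^CX^C|X^CX^c|X^cX^c
⇒ C over [I-1,I-2,II-1,II-2,II-3,II-4,III-1]: 16 consistent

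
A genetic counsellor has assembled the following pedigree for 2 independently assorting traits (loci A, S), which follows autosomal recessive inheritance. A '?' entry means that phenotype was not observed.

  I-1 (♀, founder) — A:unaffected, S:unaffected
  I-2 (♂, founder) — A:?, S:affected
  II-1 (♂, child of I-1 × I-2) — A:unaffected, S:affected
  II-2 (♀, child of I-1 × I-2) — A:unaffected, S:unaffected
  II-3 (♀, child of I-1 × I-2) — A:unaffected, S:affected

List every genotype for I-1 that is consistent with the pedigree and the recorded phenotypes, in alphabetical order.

I-1 ∈ {AA Ss, Aa Ss}

A/I-1 un ·: AA|Aa
A/I-2 ? ·: AA|Aa|aa
A/II-1 un I-1×I-2: AA|Aa
A/II-2 un I-1×I-2: AA|Aa
A/II-3 un I-1×I-2: AA|Aa
⇒ A over [I-1,I-2,II-1,II-2,II-3]: 27 consistent
S/I-1 un ·: Ss
S/I-2 aff ·: ss
S/II-1 aff I-1×I-2: ss
S/II-2 un I-1×I-2: Ss
S/II-3 aff I-1×I-2: ss
⇒ S over [I-1,I-2,II-1,II-2,II-3]: 1 consistent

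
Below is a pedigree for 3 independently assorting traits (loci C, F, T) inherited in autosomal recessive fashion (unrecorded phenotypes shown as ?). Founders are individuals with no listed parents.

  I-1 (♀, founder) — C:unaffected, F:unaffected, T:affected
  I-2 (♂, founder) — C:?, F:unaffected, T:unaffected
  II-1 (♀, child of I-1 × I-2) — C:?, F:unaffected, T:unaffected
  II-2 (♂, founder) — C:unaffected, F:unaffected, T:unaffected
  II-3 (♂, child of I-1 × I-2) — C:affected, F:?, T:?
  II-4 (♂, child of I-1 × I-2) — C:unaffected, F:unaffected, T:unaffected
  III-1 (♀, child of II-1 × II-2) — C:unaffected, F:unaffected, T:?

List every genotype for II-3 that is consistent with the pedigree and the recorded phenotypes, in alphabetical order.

C/I-1 un ·: Cc
C/I-2 ? ·: Cc|cc
C/II-1 ? I-1×I-2: CC|Cc|cc
C/II-2 un ·: CC|Cc
C/II-3 aff I-1×I-2: cc
C/II-4 un I-1×I-2: CC|Cc
C/III-1 un II-1×II-2: CC|Cc
⇒ C over [I-1,I-2,II-1,II-2,II-3,II-4,III-1]: 24 consistent
F/I-1 un ·: FF|Ff
F/I-2 un ·: FF|Ff
F/II-1 un I-1×I-2: FF|Ff
F/II-2 un ·: FF|Ff
F/II-3 ? I-1×I-2: FF|Ff|ff
F/II-4 un I-1×I-2: FF|Ff
F/III-1 un II-1×II-2: FF|Ff
⇒ F over [I-1,I-2,II-1,II-2,II-3,II-4,III-1]: 101 consistent
T/I-1 aff ·: tt
T/I-2 un ·: TT|Tt
T/II-1 un I-1×I-2: Tt
T/II-2 un ·: TT|Tt
T/II-3 ? I-1×I-2: Tt|tt
T/II-4 un I-1×I-2: Tt
T/III-1 ? II-1×II-2: TT|Tt|tt
⇒ T over [I-1,I-2,II-1,II-2,II-3,II-4,III-1]: 15 consistent

II-3 ∈ {cc FF Tt, cc FF tt, cc Ff Tt, cc Ff tt, cc ff Tt, cc ff tt}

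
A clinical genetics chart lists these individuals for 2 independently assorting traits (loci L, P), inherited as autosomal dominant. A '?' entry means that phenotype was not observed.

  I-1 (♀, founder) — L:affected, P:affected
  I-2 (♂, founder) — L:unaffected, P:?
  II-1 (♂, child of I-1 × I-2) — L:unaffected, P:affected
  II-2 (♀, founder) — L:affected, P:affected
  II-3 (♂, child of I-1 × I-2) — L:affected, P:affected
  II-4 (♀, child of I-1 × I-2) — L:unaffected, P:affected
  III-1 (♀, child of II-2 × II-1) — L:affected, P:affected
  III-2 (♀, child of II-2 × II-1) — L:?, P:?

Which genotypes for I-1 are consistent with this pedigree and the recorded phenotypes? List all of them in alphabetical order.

L/I-1 aff ·: Ll
L/I-2 un ·: ll
L/II-1 un I-1×I-2: ll
L/II-2 aff ·: Ll|LL
L/II-3 aff I-1×I-2: Ll
L/II-4 un I-1×I-2: ll
L/III-1 aff II-2×II-1: Ll
L/III-2 ? II-2×II-1: ll|Ll
⇒ L over [I-1,I-2,II-1,II-2,II-3,II-4,III-1,III-2]: 3 consistent
P/I-1 aff ·: Pp|PP
P/I-2 ? ·: pp|Pp|PP
P/II-1 aff I-1×I-2: Pp|PP
P/II-2 aff ·: Pp|PP
P/II-3 aff I-1×I-2: Pp|PP
P/II-4 aff I-1×I-2: Pp|PP
P/III-1 aff II-2×II-1: Pp|PP
P/III-2 ? II-2×II-1: pp|Pp|PP
⇒ P over [I-1,I-2,II-1,II-2,II-3,II-4,III-1,III-2]: 205 consistent

I-1 ∈ {Ll PP, Ll Pp}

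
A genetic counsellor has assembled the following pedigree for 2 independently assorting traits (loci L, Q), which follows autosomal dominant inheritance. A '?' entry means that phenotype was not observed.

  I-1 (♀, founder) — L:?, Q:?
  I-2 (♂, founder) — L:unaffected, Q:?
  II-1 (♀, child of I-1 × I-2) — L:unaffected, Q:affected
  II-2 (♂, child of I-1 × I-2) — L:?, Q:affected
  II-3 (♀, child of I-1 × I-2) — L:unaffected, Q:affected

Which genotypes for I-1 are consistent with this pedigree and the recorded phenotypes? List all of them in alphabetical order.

I-1 ∈ {Ll QQ, Ll Qq, Ll qq, ll QQ, ll Qq, ll qq}

L/I-1 ? ·: ll|Ll
L/I-2 un ·: ll
L/II-1 un I-1×I-2: ll
L/II-2 ? I-1×I-2: ll|Ll
L/II-3 un I-1×I-2: ll
⇒ L over [I-1,I-2,II-1,II-2,II-3]: 3 consistent
Q/I-1 ? ·: qq|Qq|QQ
Q/I-2 ? ·: qq|Qq|QQ
Q/II-1 aff I-1×I-2: Qq|QQ
Q/II-2 aff I-1×I-2: Qq|QQ
Q/II-3 aff I-1×I-2: Qq|QQ
⇒ Q over [I-1,I-2,II-1,II-2,II-3]: 29 consistent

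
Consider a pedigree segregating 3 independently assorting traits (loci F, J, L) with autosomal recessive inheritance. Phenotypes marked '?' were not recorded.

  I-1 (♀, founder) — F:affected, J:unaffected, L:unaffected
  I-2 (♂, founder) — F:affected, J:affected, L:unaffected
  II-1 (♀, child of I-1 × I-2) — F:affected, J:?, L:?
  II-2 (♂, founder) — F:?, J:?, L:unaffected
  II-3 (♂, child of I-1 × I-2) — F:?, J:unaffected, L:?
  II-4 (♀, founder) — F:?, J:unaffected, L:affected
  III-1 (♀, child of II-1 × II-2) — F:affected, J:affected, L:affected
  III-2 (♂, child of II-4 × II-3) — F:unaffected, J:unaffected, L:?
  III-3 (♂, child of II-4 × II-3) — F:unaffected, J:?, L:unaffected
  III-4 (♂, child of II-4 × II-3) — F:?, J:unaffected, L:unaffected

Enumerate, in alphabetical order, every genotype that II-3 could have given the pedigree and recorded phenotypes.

II-3 ∈ {ff Jj LL, ff Jj Ll}

F/I-1 aff ·: ff
F/I-2 aff ·: ff
F/II-1 aff I-1×I-2: ff
F/II-2 ? ·: Ff|ff
F/II-3 ? I-1×I-2: ff
F/II-4 ? ·: FF|Ff
F/III-1 aff II-1×II-2: ff
F/III-2 un II-4×II-3: Ff
F/III-3 un II-4×II-3: Ff
F/III-4 ? II-4×II-3: Ff|ff
⇒ F over [I-1,I-2,II-1,II-2,II-3,II-4,III-1,III-2,III-3,III-4]: 6 consistent
J/I-1 un ·: JJ|Jj
J/I-2 aff ·: jj
J/II-1 ? I-1×I-2: Jj|jj
J/II-2 ? ·: Jj|jj
J/II-3 un I-1×I-2: Jj
J/II-4 un ·: JJ|Jj
J/III-1 aff II-1×II-2: jj
J/III-2 un II-4×II-3: JJ|Jj
J/III-3 ? II-4×II-3: JJ|Jj|jj
J/III-4 un II-4×II-3: JJ|Jj
⇒ J over [I-1,I-2,II-1,II-2,II-3,II-4,III-1,III-2,III-3,III-4]: 120 consistent
L/I-1 un ·: LL|Ll
L/I-2 un ·: LL|Ll
L/II-1 ? I-1×I-2: Ll|ll
L/II-2 un ·: Ll
L/II-3 ? I-1×I-2: LL|Ll
L/II-4 aff ·: ll
L/III-1 aff II-1×II-2: ll
L/III-2 ? II-4×II-3: Ll|ll
L/III-3 un II-4×II-3: Ll
L/III-4 un II-4×II-3: Ll
⇒ L over [I-1,I-2,II-1,II-2,II-3,II-4,III-1,III-2,III-3,III-4]: 12 consistent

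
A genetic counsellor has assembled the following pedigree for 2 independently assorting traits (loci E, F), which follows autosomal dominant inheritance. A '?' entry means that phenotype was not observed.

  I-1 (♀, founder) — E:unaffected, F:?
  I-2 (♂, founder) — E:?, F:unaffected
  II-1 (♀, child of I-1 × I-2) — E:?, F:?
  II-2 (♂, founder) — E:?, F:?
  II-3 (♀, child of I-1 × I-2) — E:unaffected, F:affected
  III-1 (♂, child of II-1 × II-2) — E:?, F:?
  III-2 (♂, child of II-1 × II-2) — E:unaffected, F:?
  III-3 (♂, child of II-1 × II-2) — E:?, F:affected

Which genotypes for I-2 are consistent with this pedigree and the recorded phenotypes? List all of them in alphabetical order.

I-2 ∈ {Ee ff, ee ff}

E/I-1 un ·: ee
E/I-2 ? ·: ee|Ee
E/II-1 ? I-1×I-2: ee|Ee
E/II-2 ? ·: ee|Ee
E/II-3 un I-1×I-2: ee
E/III-1 ? II-1×II-2: ee|Ee|EE
E/III-2 un II-1×II-2: ee
E/III-3 ? II-1×II-2: ee|Ee|EE
⇒ E over [I-1,I-2,II-1,II-2,II-3,III-1,III-2,III-3]: 23 consistent
F/I-1 ? ·: Ff|FF
F/I-2 un ·: ff
F/II-1 ? I-1×I-2: ff|Ff
F/II-2 ? ·: ff|Ff|FF
F/II-3 aff I-1×I-2: Ff
F/III-1 ? II-1×II-2: ff|Ff|FF
F/III-2 ? II-1×II-2: ff|Ff|FF
F/III-3 aff II-1×II-2: Ff|FF
⇒ F over [I-1,I-2,II-1,II-2,II-3,III-1,III-2,III-3]: 65 consistent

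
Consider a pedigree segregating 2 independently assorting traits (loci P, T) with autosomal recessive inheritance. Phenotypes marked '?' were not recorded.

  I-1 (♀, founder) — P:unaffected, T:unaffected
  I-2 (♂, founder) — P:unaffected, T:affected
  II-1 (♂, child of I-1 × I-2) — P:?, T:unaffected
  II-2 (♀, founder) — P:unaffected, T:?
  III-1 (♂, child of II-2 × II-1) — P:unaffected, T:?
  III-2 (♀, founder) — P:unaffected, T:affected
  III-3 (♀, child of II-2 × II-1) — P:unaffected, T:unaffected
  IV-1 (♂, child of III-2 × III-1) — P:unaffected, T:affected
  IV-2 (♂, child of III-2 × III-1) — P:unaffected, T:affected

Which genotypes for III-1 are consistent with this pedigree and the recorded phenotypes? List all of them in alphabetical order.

P/I-1 un ·: PP|Pp
P/I-2 un ·: PP|Pp
P/II-1 ? I-1×I-2: PP|Pp|pp
P/II-2 un ·: PP|Pp
P/III-1 un II-2×II-1: PP|Pp
P/III-2 un ·: PP|Pp
P/III-3 un II-2×II-1: PP|Pp
P/IV-1 un III-2×III-1: PP|Pp
P/IV-2 un III-2×III-1: PP|Pp
⇒ P over [I-1,I-2,II-1,II-2,III-1,III-2,III-3,IV-1,IV-2]: 296 consistent
T/I-1 un ·: TT|Tt
T/I-2 aff ·: tt
T/II-1 un I-1×I-2: Tt
T/II-2 ? ·: TT|Tt|tt
T/III-1 ? II-2×II-1: Tt|tt
T/III-2 aff ·: tt
T/III-3 un II-2×II-1: TT|Tt
T/IV-1 aff III-2×III-1: tt
T/IV-2 aff III-2×III-1: tt
⇒ T over [I-1,I-2,II-1,II-2,III-1,III-2,III-3,IV-1,IV-2]: 16 consistent

III-1 ∈ {PP Tt, PP tt, Pp Tt, Pp tt}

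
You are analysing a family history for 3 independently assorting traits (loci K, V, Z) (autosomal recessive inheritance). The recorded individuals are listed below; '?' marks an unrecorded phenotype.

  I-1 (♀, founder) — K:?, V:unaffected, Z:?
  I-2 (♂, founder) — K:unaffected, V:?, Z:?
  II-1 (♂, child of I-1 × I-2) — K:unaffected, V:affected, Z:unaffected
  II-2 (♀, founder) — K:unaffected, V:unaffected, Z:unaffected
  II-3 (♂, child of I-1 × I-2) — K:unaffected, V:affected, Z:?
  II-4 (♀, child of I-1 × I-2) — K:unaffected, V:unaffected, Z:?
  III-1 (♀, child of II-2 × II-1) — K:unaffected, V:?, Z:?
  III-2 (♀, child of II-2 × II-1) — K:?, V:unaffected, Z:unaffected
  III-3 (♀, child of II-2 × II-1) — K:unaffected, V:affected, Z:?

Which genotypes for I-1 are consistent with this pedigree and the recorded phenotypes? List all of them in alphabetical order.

I-1 ∈ {KK Vv ZZ, KK Vv Zz, KK Vv zz, Kk Vv ZZ, Kk Vv Zz, Kk Vv zz, kk Vv ZZ, kk Vv Zz, kk Vv zz}

K/I-1 ? ·: KK|Kk|kk
K/I-2 un ·: KK|Kk
K/II-1 un I-1×I-2: KK|Kk
K/II-2 un ·: KK|Kk
K/II-3 un I-1×I-2: KK|Kk
K/II-4 un I-1×I-2: KK|Kk
K/III-1 un II-2×II-1: KK|Kk
K/III-2 ? II-2×II-1: KK|Kk|kk
K/III-3 un II-2×II-1: KK|Kk
⇒ K over [I-1,I-2,II-1,II-2,II-3,II-4,III-1,III-2,III-3]: 397 consistent
V/I-1 un ·: Vv
V/I-2 ? ·: Vv|vv
V/II-1 aff I-1×I-2: vv
V/II-2 un ·: Vv
V/II-3 aff I-1×I-2: vv
V/II-4 un I-1×I-2: VV|Vv
V/III-1 ? II-2×II-1: Vv|vv
V/III-2 un II-2×II-1: Vv
V/III-3 aff II-2×II-1: vv
⇒ V over [I-1,I-2,II-1,II-2,II-3,II-4,III-1,III-2,III-3]: 6 consistent
Z/I-1 ? ·: ZZ|Zz|zz
Z/I-2 ? ·: ZZ|Zz|zz
Z/II-1 un I-1×I-2: ZZ|Zz
Z/II-2 un ·: ZZ|Zz
Z/II-3 ? I-1×I-2: ZZ|Zz|zz
Z/II-4 ? I-1×I-2: ZZ|Zz|zz
Z/III-1 ? II-2×II-1: ZZ|Zz|zz
Z/III-2 un II-2×II-1: ZZ|Zz
Z/III-3 ? II-2×II-1: ZZ|Zz|zz
⇒ Z over [I-1,I-2,II-1,II-2,II-3,II-4,III-1,III-2,III-3]: 864 consistent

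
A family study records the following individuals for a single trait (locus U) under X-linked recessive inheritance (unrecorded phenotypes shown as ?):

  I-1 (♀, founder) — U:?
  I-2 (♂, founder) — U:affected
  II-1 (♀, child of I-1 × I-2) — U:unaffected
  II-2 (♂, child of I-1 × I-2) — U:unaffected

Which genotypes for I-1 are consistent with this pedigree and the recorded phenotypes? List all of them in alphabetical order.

U/I-1 ? ·: X^UX^U|X^UX^u
U/I-2 aff ·: X^uY
U/II-1 un I-1×I-2: X^UX^u
U/II-2 un I-1×I-2: X^UY
⇒ U over [I-1,I-2,II-1,II-2]: 2 consistent

I-1 ∈ {X^UX^U, X^UX^u}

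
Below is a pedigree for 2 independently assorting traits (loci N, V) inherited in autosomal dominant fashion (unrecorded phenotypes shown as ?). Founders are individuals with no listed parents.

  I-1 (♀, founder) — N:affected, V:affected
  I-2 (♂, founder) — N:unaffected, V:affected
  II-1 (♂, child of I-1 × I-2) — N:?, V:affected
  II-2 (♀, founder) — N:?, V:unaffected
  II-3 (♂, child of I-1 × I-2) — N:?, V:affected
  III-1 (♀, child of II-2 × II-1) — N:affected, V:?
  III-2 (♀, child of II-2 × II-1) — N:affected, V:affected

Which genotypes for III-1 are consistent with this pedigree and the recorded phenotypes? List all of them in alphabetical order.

III-1 ∈ {NN Vv, NN vv, Nn Vv, Nn vv}

N/I-1 aff ·: Nn|NN
N/I-2 un ·: nn
N/II-1 ? I-1×I-2: nn|Nn
N/II-2 ? ·: nn|Nn|NN
N/II-3 ? I-1×I-2: nn|Nn
N/III-1 aff II-2×II-1: Nn|NN
N/III-2 aff II-2×II-1: Nn|NN
⇒ N over [I-1,I-2,II-1,II-2,II-3,III-1,III-2]: 31 consistent
V/I-1 aff ·: Vv|VV
V/I-2 aff ·: Vv|VV
V/II-1 aff I-1×I-2: Vv|VV
V/II-2 un ·: vv
V/II-3 aff I-1×I-2: Vv|VV
V/III-1 ? II-2×II-1: vv|Vv
V/III-2 aff II-2×II-1: Vv
⇒ V over [I-1,I-2,II-1,II-2,II-3,III-1,III-2]: 19 consistent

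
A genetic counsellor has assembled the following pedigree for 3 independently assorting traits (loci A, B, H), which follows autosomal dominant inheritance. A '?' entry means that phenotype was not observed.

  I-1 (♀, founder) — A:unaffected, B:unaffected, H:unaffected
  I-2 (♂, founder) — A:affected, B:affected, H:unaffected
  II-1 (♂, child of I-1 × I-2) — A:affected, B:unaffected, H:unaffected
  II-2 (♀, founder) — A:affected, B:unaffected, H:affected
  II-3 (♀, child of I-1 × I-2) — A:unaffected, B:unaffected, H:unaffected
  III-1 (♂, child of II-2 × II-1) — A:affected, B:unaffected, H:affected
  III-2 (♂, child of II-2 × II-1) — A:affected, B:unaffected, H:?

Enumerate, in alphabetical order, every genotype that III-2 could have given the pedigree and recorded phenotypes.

A/I-1 un ·: aa
A/I-2 aff ·: Aa
A/II-1 aff I-1×I-2: Aa
A/II-2 aff ·: Aa|AA
A/II-3 un I-1×I-2: aa
A/III-1 aff II-2×II-1: Aa|AA
A/III-2 aff II-2×II-1: Aa|AA
⇒ A over [I-1,I-2,II-1,II-2,II-3,III-1,III-2]: 8 consistent
B/I-1 un ·: bb
B/I-2 aff ·: Bb
B/II-1 un I-1×I-2: bb
B/II-2 un ·: bb
B/II-3 un I-1×I-2: bb
B/III-1 un II-2×II-1: bb
B/III-2 un II-2×II-1: bb
⇒ B over [I-1,I-2,II-1,II-2,II-3,III-1,III-2]: 1 consistent
H/I-1 un ·: hh
H/I-2 un ·: hh
H/II-1 un I-1×I-2: hh
H/II-2 aff ·: Hh|HH
H/II-3 un I-1×I-2: hh
H/III-1 aff II-2×II-1: Hh
H/III-2 ? II-2×II-1: hh|Hh
⇒ H over [I-1,I-2,II-1,II-2,II-3,III-1,III-2]: 3 consistent

III-2 ∈ {AA bb Hh, AA bb hh, Aa bb Hh, Aa bb hh}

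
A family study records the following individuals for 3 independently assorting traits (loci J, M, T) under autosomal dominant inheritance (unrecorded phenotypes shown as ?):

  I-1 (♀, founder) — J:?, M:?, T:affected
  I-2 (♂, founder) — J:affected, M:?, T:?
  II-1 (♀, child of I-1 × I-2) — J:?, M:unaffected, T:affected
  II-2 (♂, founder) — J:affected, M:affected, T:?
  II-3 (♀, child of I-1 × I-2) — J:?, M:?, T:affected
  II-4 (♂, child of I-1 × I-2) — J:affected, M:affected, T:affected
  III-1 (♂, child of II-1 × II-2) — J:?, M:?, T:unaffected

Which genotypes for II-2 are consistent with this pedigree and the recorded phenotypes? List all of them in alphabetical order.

II-2 ∈ {JJ MM Tt, JJ MM tt, JJ Mm Tt, JJ Mm tt, Jj MM Tt, Jj MM tt, Jj Mm Tt, Jj Mm tt}

J/I-1 ? ·: jj|Jj|JJ
J/I-2 aff ·: Jj|JJ
J/II-1 ? I-1×I-2: jj|Jj|JJ
J/II-2 aff ·: Jj|JJ
J/II-3 ? I-1×I-2: jj|Jj|JJ
J/II-4 aff I-1×I-2: Jj|JJ
J/III-1 ? II-1×II-2: jj|Jj|JJ
⇒ J over [I-1,I-2,II-1,II-2,II-3,II-4,III-1]: 154 consistent
M/I-1 ? ·: mm|Mm
M/I-2 ? ·: mm|Mm
M/II-1 un I-1×I-2: mm
M/II-2 aff ·: Mm|MM
M/II-3 ? I-1×I-2: mm|Mm|MM
M/II-4 aff I-1×I-2: Mm|MM
M/III-1 ? II-1×II-2: mm|Mm
⇒ M over [I-1,I-2,II-1,II-2,II-3,II-4,III-1]: 30 consistent
T/I-1 aff ·: Tt|TT
T/I-2 ? ·: tt|Tt|TT
T/II-1 aff I-1×I-2: Tt
T/II-2 ? ·: tt|Tt
T/II-3 aff I-1×I-2: Tt|TT
T/II-4 aff I-1×I-2: Tt|TT
T/III-1 un II-1×II-2: tt
⇒ T over [I-1,I-2,II-1,II-2,II-3,II-4,III-1]: 28 consistent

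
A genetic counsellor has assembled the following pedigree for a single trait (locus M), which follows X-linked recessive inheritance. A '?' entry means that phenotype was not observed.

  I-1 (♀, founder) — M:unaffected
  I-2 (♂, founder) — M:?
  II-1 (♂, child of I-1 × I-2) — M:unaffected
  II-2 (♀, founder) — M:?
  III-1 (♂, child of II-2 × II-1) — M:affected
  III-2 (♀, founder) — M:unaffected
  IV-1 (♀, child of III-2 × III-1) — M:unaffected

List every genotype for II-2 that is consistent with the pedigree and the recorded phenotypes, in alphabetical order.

II-2 ∈ {X^MX^m, X^mX^m}

M/I-1 un ·: X^MX^M|X^MX^m
M/I-2 ? ·: X^MY|X^mY
M/II-1 un I-1×I-2: X^MY
M/II-2 ? ·: X^MX^m|X^mX^m
M/III-1 aff II-2×II-1: X^mY
M/III-2 un ·: X^MX^M|X^MX^m
M/IV-1 un III-2×III-1: X^MX^m
⇒ M over [I-1,I-2,II-1,II-2,III-1,III-2,IV-1]: 16 consistent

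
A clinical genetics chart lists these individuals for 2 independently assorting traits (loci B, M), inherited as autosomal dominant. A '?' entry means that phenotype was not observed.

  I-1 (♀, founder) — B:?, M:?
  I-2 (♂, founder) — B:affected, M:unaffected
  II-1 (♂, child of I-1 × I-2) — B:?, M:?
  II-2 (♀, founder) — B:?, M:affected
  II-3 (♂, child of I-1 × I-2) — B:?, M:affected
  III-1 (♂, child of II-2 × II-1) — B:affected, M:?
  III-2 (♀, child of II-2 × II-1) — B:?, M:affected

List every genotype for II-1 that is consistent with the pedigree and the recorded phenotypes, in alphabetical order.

II-1 ∈ {BB Mm, BB mm, Bb Mm, Bb mm, bb Mm, bb mm}

B/I-1 ? ·: bb|Bb|BB
B/I-2 aff ·: Bb|BB
B/II-1 ? I-1×I-2: bb|Bb|BB
B/II-2 ? ·: bb|Bb|BB
B/II-3 ? I-1×I-2: bb|Bb|BB
B/III-1 aff II-2×II-1: Bb|BB
B/III-2 ? II-2×II-1: bb|Bb|BB
⇒ B over [I-1,I-2,II-1,II-2,II-3,III-1,III-2]: 183 consistent
M/I-1 ? ·: Mm|MM
M/I-2 un ·: mm
M/II-1 ? I-1×I-2: mm|Mm
M/II-2 aff ·: Mm|MM
M/II-3 aff I-1×I-2: Mm
M/III-1 ? II-2×II-1: mm|Mm|MM
M/III-2 aff II-2×II-1: Mm|MM
⇒ M over [I-1,I-2,II-1,II-2,II-3,III-1,III-2]: 23 consistent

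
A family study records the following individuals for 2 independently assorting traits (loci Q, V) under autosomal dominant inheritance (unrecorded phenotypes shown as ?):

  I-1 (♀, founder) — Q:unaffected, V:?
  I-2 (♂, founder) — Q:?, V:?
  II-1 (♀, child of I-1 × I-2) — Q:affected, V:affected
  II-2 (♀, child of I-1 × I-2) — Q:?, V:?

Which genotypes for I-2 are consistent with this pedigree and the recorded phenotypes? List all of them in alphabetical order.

Q/I-1 un ·: qq
Q/I-2 ? ·: Qq|QQ
Q/II-1 aff I-1×I-2: Qq
Q/II-2 ? I-1×I-2: qq|Qq
⇒ Q over [I-1,I-2,II-1,II-2]: 3 consistent
V/I-1 ? ·: vv|Vv|VV
V/I-2 ? ·: vv|Vv|VV
V/II-1 aff I-1×I-2: Vv|VV
V/II-2 ? I-1×I-2: vv|Vv|VV
⇒ V over [I-1,I-2,II-1,II-2]: 21 consistent

I-2 ∈ {QQ VV, QQ Vv, QQ vv, Qq VV, Qq Vv, Qq vv}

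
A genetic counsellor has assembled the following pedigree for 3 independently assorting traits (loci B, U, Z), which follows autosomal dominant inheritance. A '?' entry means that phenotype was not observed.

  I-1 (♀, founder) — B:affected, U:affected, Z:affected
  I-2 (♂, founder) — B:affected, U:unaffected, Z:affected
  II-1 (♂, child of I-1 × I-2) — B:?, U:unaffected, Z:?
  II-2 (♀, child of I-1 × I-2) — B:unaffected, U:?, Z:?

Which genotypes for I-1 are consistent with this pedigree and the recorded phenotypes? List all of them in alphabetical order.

B/I-1 aff ·: Bb
B/I-2 aff ·: Bb
B/II-1 ? I-1×I-2: bb|Bb|BB
B/II-2 un I-1×I-2: bb
⇒ B over [I-1,I-2,II-1,II-2]: 3 consistent
U/I-1 aff ·: Uu
U/I-2 un ·: uu
U/II-1 un I-1×I-2: uu
U/II-2 ? I-1×I-2: uu|Uu
⇒ U over [I-1,I-2,II-1,II-2]: 2 consistent
Z/I-1 aff ·: Zz|ZZ
Z/I-2 aff ·: Zz|ZZ
Z/II-1 ? I-1×I-2: zz|Zz|ZZ
Z/II-2 ? I-1×I-2: zz|Zz|ZZ
⇒ Z over [I-1,I-2,II-1,II-2]: 18 consistent

I-1 ∈ {Bb Uu ZZ, Bb Uu Zz}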